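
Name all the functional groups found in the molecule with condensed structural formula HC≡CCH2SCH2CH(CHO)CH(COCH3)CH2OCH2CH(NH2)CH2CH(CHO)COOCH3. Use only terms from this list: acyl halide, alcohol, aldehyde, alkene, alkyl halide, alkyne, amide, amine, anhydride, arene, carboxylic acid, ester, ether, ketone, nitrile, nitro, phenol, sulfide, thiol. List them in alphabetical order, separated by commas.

Working along the chain:
  HC≡C: C≡C triple bond → alkyne.
  CH2SCH2: C–S–C linkage → sulfide (thioether).
  CH(CHO): pendant –CHO: carbonyl C bonded to C and H → aldehyde.
  CH(COCH3): pendant –COCH3: carbonyl C bonded to two carbons → ketone.
  CH2OCH2: C–O–C with sp³ carbons on both sides and no adjacent C=O → ether.
  CH(NH2): –NH2 on an sp³ carbon with no adjacent C=O → amine.
  CH(CHO): pendant –CHO: carbonyl C bonded to C and H → aldehyde.
  COOCH3: –C(=O)OCH3: carbonyl C bonded to C and to –OCH3 → ester (not ketone + ether).

aldehyde, alkyne, amine, ester, ether, ketone, sulfide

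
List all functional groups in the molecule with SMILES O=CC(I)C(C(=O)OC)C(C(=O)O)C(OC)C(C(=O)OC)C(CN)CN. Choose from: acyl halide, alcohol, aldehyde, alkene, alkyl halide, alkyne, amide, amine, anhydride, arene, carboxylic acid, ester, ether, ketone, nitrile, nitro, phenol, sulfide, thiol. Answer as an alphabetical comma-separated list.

aldehyde, alkyl halide, amine, carboxylic acid, ester, ether

terminal –CHO: carbonyl C bonded to H and C → aldehyde.
halogen on an sp³ carbon → alkyl halide.
pendant –COOCH3: carbonyl C bonded to C and –OCH3 → ester.
pendant –COOH: carbonyl C bonded to C and –OH → carboxylic acid.
pendant –OCH3: C–O–C with sp³ C, no adjacent C=O → ether.
pendant –COOCH3: carbonyl C bonded to C and –OCH3 → ester.
pendant –CH2NH2: N on sp³ C, no adjacent C=O → amine.
–NH2 on an sp³ carbon with no adjacent C=O → amine.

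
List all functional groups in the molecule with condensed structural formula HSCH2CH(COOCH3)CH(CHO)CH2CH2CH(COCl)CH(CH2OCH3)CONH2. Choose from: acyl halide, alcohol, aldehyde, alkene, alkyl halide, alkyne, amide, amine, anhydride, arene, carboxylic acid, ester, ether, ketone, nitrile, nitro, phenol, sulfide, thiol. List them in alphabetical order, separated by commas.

acyl halide, aldehyde, amide, ester, ether, thiol

Working along the chain:
  HSCH2: –SH on an sp³ carbon → thiol.
  CH(COOCH3): pendant –COOCH3: carbonyl C bonded to C and –OCH3 → ester.
  CH(CHO): pendant –CHO: carbonyl C bonded to C and H → aldehyde.
  CH(COCl): pendant –C(=O)X: carbonyl C bonded to C and halogen → acyl halide.
  CH(CH2OCH3): pendant –CH2OCH3: C–O–C linkage → ether.
  CONH2: –C(=O)NH2: carbonyl C bonded to C and to N → amide (the N is not a separate amine).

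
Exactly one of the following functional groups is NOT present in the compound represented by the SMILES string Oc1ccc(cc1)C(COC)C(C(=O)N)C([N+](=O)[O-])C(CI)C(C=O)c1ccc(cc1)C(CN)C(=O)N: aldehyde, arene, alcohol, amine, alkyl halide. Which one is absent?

arene: present (HOC6H4 — –OH attached directly to an aromatic ring → phenol (not alcohol); the ring itself is an arene).
aldehyde: present (CH(CHO) — pendant –CHO: carbonyl C bonded to C and H → aldehyde).
alkyl halide: present (CH(CH2I) — pendant –CH2X: halogen on sp³ carbon → alkyl halide).
amine: present (CH(CH2NH2) — pendant –CH2NH2: N on sp³ C, no adjacent C=O → amine).
alcohol: absent. In HOC6H4, the –OH is on an aromatic ring carbon; that is a phenol, not an alcohol.

alcohol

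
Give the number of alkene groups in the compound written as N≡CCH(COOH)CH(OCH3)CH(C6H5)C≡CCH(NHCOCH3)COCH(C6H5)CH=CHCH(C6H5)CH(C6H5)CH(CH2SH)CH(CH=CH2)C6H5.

2

Taking each segment in turn:
  N≡C: N≡C–: carbon triple-bonded to nitrogen → nitrile.
  CH(COOH): pendant –COOH: carbonyl C bonded to C and –OH → carboxylic acid.
  CH(OCH3): pendant –OCH3: C–O–C with sp³ C, no adjacent C=O → ether.
  CH(C6H5): pendant –C6H5: benzene ring → arene.
  C≡C: C≡C triple bond → alkyne.
  CH(NHCOCH3): pendant –NHC(=O)CH3: N bonded to a carbonyl → amide (not amine).
  CO: –C(=O)– with carbon on both sides → ketone.
  CH(C6H5): pendant –C6H5: benzene ring → arene.
  CH=CH: C=C double bond → alkene.
  CH(C6H5): pendant –C6H5: benzene ring → arene.
  CH(C6H5): pendant –C6H5: benzene ring → arene.
  CH(CH2SH): pendant –CH2SH → thiol.
  CH(CH=CH2): pendant –CH=CH2: C=C double bond → alkene.
  C6H5: –C6H5 phenyl ring → arene.
Alkene appears at: CH=CH, CH(CH=CH2) → 2.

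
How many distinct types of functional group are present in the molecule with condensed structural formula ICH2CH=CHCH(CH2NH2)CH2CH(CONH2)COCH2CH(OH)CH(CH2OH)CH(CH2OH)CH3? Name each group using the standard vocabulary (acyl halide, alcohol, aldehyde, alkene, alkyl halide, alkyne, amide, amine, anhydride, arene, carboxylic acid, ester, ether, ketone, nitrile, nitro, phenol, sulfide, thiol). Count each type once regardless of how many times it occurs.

6

halogen on an sp³ carbon → alkyl halide.
C=C double bond → alkene.
pendant –CH2NH2: N on sp³ C, no adjacent C=O → amine.
pendant –CONH2: carbonyl C bonded to C and N → amide.
–C(=O)– with carbon on both sides → ketone.
–OH on an sp³ carbon → alcohol (secondary).
pendant –CH2OH on an sp³ backbone C → alcohol.
pendant –CH2OH on an sp³ backbone C → alcohol.
Distinct types present: alcohol, alkene, alkyl halide, amide, amine, ketone.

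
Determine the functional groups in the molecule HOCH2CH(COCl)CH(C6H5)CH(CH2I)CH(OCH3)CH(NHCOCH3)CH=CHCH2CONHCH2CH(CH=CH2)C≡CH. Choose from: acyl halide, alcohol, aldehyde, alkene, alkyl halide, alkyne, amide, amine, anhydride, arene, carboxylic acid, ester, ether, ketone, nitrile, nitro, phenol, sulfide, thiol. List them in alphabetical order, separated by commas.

acyl halide, alcohol, alkene, alkyl halide, alkyne, amide, arene, ether

HO– on an sp³ carbon → alcohol.
pendant –C(=O)X: carbonyl C bonded to C and halogen → acyl halide.
pendant –C6H5: benzene ring → arene.
pendant –CH2X: halogen on sp³ carbon → alkyl halide.
pendant –OCH3: C–O–C with sp³ C, no adjacent C=O → ether.
pendant –NHC(=O)CH3: N bonded to a carbonyl → amide (not amine).
C=C double bond → alkene.
–C(=O)–N– linkage → amide (the N is not an amine).
pendant –CH=CH2: C=C double bond → alkene.
C≡C triple bond → alkyne.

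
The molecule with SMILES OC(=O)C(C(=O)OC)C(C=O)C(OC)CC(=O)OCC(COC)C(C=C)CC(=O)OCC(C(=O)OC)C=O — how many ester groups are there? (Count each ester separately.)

4

Working along the chain:
  HOOC: –COOH: carbonyl C bonded to –OH and C → carboxylic acid (the –OH is not a separate alcohol).
  CH(COOCH3): pendant –COOCH3: carbonyl C bonded to C and –OCH3 → ester.
  CH(CHO): pendant –CHO: carbonyl C bonded to C and H → aldehyde.
  CH(OCH3): pendant –OCH3: C–O–C with sp³ C, no adjacent C=O → ether.
  CH2COOCH2: –C(=O)–O–C with C on the carbonyl side → ester.
  CH(CH2OCH3): pendant –CH2OCH3: C–O–C linkage → ether.
  CH(CH=CH2): pendant –CH=CH2: C=C double bond → alkene.
  CH2COOCH2: –C(=O)–O–C with C on the carbonyl side → ester.
  CH(COOCH3): pendant –COOCH3: carbonyl C bonded to C and –OCH3 → ester.
  CHO: terminal –CHO: carbonyl C bonded to H and C → aldehyde.
Ester appears at: CH(COOCH3), CH2COOCH2, CH2COOCH2, CH(COOCH3) → 4.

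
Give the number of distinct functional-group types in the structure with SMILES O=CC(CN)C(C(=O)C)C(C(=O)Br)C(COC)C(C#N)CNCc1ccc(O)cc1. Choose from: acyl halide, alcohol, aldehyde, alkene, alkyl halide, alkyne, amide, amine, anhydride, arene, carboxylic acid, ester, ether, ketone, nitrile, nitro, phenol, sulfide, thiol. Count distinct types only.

Working along the chain:
  OHC: terminal –CHO: carbonyl C bonded to H and C → aldehyde.
  CH(CH2NH2): pendant –CH2NH2: N on sp³ C, no adjacent C=O → amine.
  CH(COCH3): pendant –COCH3: carbonyl C bonded to two carbons → ketone.
  CH(COBr): pendant –C(=O)X: carbonyl C bonded to C and halogen → acyl halide.
  CH(CH2OCH3): pendant –CH2OCH3: C–O–C linkage → ether.
  CH(CN): pendant –C≡N: nitrile.
  CH2NHCH2: C–N–C with sp³ carbons and no adjacent C=O → amine (secondary).
  C6H4OH: –OH attached directly to an aromatic ring → phenol (not alcohol); the ring itself is an arene.
Distinct types present: acyl halide, aldehyde, amine, arene, ether, ketone, nitrile, phenol.

8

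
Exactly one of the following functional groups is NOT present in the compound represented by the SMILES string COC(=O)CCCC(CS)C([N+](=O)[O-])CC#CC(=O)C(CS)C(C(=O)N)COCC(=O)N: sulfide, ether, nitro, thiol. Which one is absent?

sulfide

ether: present (CH2OCH2 — C–O–C with sp³ carbons on both sides and no adjacent C=O → ether).
nitro: present (CH(NO2) — –NO2 on an sp³ carbon → nitro (the N=O is not a carbonyl)).
thiol: present (CH(CH2SH) — pendant –CH2SH → thiol).
sulfide: no segment matches this pattern.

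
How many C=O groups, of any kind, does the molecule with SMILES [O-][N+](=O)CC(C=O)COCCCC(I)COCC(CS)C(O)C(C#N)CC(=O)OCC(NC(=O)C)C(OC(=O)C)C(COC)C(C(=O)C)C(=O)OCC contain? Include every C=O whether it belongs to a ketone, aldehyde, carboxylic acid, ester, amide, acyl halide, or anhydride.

6

CH(CHO): aldehyde, 1 C=O (running total 1).
CH2COOCH2: ester, 1 C=O (running total 2).
CH(NHCOCH3): amide, 1 C=O (running total 3).
CH(OCOCH3): ester, 1 C=O (running total 4).
CH(COCH3): ketone, 1 C=O (running total 5).
COOCH2CH3: ester, 1 C=O (running total 6).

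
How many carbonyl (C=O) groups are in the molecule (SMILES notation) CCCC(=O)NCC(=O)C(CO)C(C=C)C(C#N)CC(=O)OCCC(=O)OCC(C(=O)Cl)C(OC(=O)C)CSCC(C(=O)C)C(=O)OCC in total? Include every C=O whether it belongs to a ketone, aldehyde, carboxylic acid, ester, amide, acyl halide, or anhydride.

CH2CONHCH2: amide, 1 C=O (running total 1).
CO: ketone, 1 C=O (running total 2).
CH2COOCH2: ester, 1 C=O (running total 3).
CH2COOCH2: ester, 1 C=O (running total 4).
CH(COCl): acyl halide, 1 C=O (running total 5).
CH(OCOCH3): ester, 1 C=O (running total 6).
CH(COCH3): ketone, 1 C=O (running total 7).
COOCH2CH3: ester, 1 C=O (running total 8).

8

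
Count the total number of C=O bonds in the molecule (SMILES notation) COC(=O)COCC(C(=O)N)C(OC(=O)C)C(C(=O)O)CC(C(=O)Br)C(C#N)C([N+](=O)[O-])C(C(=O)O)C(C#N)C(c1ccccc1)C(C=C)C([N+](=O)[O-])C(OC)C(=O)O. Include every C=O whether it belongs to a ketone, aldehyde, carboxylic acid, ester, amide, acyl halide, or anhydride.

7

CH3OOC: ester, 1 C=O (running total 1).
CH(CONH2): amide, 1 C=O (running total 2).
CH(OCOCH3): ester, 1 C=O (running total 3).
CH(COOH): carboxylic acid, 1 C=O (running total 4).
CH(COBr): acyl halide, 1 C=O (running total 5).
CH(COOH): carboxylic acid, 1 C=O (running total 6).
COOH: carboxylic acid, 1 C=O (running total 7).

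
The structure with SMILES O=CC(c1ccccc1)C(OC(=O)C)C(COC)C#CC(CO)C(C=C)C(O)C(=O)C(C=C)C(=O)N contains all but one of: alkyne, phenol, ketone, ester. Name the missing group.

ester: present (CH(OCOCH3) — pendant –OC(=O)CH3: an acyloxy group → ester).
alkyne: present (C≡C — C≡C triple bond → alkyne).
ketone: present (CO — –C(=O)– with carbon on both sides → ketone).
phenol: absent. In each of CH(CH2OH) and CH(OH), the –OH is on an sp³ carbon, not on an aromatic ring, so it is an alcohol.

phenol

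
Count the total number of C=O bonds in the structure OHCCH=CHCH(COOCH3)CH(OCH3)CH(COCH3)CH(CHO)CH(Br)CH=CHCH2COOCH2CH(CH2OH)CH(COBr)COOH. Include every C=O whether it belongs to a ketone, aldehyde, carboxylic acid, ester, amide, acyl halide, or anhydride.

OHC: aldehyde, 1 C=O (running total 1).
CH(COOCH3): ester, 1 C=O (running total 2).
CH(COCH3): ketone, 1 C=O (running total 3).
CH(CHO): aldehyde, 1 C=O (running total 4).
CH2COOCH2: ester, 1 C=O (running total 5).
CH(COBr): acyl halide, 1 C=O (running total 6).
COOH: carboxylic acid, 1 C=O (running total 7).

7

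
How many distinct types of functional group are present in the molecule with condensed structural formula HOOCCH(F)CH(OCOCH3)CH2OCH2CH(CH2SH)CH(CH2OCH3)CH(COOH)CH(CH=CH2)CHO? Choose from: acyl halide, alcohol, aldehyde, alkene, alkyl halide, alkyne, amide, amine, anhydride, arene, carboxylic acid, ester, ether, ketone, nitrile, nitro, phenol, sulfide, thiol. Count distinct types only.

–COOH: carbonyl C bonded to –OH and C → carboxylic acid (the –OH is not a separate alcohol).
halogen on an sp³ carbon → alkyl halide.
pendant –OC(=O)CH3: an acyloxy group → ester.
C–O–C with sp³ carbons on both sides and no adjacent C=O → ether.
pendant –CH2SH → thiol.
pendant –CH2OCH3: C–O–C linkage → ether.
pendant –COOH: carbonyl C bonded to C and –OH → carboxylic acid.
pendant –CH=CH2: C=C double bond → alkene.
terminal –CHO: carbonyl C bonded to H and C → aldehyde.
Distinct types present: aldehyde, alkene, alkyl halide, carboxylic acid, ester, ether, thiol.

7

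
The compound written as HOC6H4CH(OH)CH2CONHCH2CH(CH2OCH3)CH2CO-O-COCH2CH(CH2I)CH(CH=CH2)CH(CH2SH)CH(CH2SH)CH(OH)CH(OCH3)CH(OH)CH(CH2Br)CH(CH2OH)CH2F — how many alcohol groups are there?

4

–OH attached directly to an aromatic ring → phenol (not alcohol); the ring itself is an arene.
–OH on an sp³ carbon → alcohol (secondary).
–C(=O)–N– linkage → amide (the N is not an amine).
pendant –CH2OCH3: C–O–C linkage → ether.
two acyl groups sharing one oxygen, –C(=O)–O–C(=O)– → anhydride.
pendant –CH2X: halogen on sp³ carbon → alkyl halide.
pendant –CH=CH2: C=C double bond → alkene.
pendant –CH2SH → thiol.
pendant –CH2SH → thiol.
–OH on an sp³ carbon → alcohol (secondary).
pendant –OCH3: C–O–C with sp³ C, no adjacent C=O → ether.
–OH on an sp³ carbon → alcohol (secondary).
pendant –CH2X: halogen on sp³ carbon → alkyl halide.
pendant –CH2OH on an sp³ backbone C → alcohol.
halogen on an sp³ carbon → alkyl halide.
Alcohol appears at: CH(OH), CH(OH), CH(OH), CH(CH2OH) → 4.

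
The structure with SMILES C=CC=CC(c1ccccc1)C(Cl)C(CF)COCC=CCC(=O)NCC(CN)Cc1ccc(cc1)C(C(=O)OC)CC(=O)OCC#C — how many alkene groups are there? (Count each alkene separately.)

3

Working along the chain:
  CH2=CH: C=C double bond → alkene.
  CH=CH: C=C double bond → alkene.
  CH(C6H5): pendant –C6H5: benzene ring → arene.
  CH(Cl): halogen on an sp³ carbon → alkyl halide.
  CH(CH2F): pendant –CH2X: halogen on sp³ carbon → alkyl halide.
  CH2OCH2: C–O–C with sp³ carbons on both sides and no adjacent C=O → ether.
  CH=CH: C=C double bond → alkene.
  CH2CONHCH2: –C(=O)–N– linkage → amide (the N is not an amine).
  CH(CH2NH2): pendant –CH2NH2: N on sp³ C, no adjacent C=O → amine.
  C6H4: para-disubstituted benzene ring → arene.
  CH(COOCH3): pendant –COOCH3: carbonyl C bonded to C and –OCH3 → ester.
  CH2COOCH2: –C(=O)–O–C with C on the carbonyl side → ester.
  C≡CH: C≡C triple bond → alkyne.
Alkene appears at: CH2=CH, CH=CH, CH=CH → 3.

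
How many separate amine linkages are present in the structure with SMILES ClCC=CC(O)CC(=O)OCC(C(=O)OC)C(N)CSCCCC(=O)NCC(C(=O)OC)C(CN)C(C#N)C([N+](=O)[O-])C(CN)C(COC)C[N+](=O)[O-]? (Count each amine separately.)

Working along the chain:
  ClCH2: halogen on an sp³ carbon → alkyl halide.
  CH=CH: C=C double bond → alkene.
  CH(OH): –OH on an sp³ carbon → alcohol (secondary).
  CH2COOCH2: –C(=O)–O–C with C on the carbonyl side → ester.
  CH(COOCH3): pendant –COOCH3: carbonyl C bonded to C and –OCH3 → ester.
  CH(NH2): –NH2 on an sp³ carbon with no adjacent C=O → amine.
  CH2SCH2: C–S–C linkage → sulfide (thioether).
  CH2CONHCH2: –C(=O)–N– linkage → amide (the N is not an amine).
  CH(COOCH3): pendant –COOCH3: carbonyl C bonded to C and –OCH3 → ester.
  CH(CH2NH2): pendant –CH2NH2: N on sp³ C, no adjacent C=O → amine.
  CH(CN): pendant –C≡N: nitrile.
  CH(NO2): –NO2 on an sp³ carbon → nitro (the N=O is not a carbonyl).
  CH(CH2NH2): pendant –CH2NH2: N on sp³ C, no adjacent C=O → amine.
  CH(CH2OCH3): pendant –CH2OCH3: C–O–C linkage → ether.
  CH2NO2: –NO2 on carbon → nitro group.
Amine appears at: CH(NH2), CH(CH2NH2), CH(CH2NH2) → 3.

3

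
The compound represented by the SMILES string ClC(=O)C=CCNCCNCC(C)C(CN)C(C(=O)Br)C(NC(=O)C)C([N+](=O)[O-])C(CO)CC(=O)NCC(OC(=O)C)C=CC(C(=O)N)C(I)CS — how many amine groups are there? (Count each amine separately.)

Working along the chain:
  ClCO: –C(=O)Cl: carbonyl C bonded to C and to a halogen → acyl halide (not alkyl halide).
  CH=CH: C=C double bond → alkene.
  CH2NHCH2: C–N–C with sp³ carbons and no adjacent C=O → amine (secondary).
  CH2NHCH2: C–N–C with sp³ carbons and no adjacent C=O → amine (secondary).
  CH(CH2NH2): pendant –CH2NH2: N on sp³ C, no adjacent C=O → amine.
  CH(COBr): pendant –C(=O)X: carbonyl C bonded to C and halogen → acyl halide.
  CH(NHCOCH3): pendant –NHC(=O)CH3: N bonded to a carbonyl → amide (not amine).
  CH(NO2): –NO2 on an sp³ carbon → nitro (the N=O is not a carbonyl).
  CH(CH2OH): pendant –CH2OH on an sp³ backbone C → alcohol.
  CH2CONHCH2: –C(=O)–N– linkage → amide (the N is not an amine).
  CH(OCOCH3): pendant –OC(=O)CH3: an acyloxy group → ester.
  CH=CH: C=C double bond → alkene.
  CH(CONH2): pendant –CONH2: carbonyl C bonded to C and N → amide.
  CH(I): halogen on an sp³ carbon → alkyl halide.
  CH2SH: –SH on an sp³ carbon → thiol.
Amine appears at: CH2NHCH2, CH2NHCH2, CH(CH2NH2) → 3.

3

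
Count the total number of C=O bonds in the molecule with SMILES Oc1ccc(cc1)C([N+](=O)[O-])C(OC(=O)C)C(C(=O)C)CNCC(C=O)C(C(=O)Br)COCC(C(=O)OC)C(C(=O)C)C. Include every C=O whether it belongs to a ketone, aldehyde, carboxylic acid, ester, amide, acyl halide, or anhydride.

CH(OCOCH3): ester, 1 C=O (running total 1).
CH(COCH3): ketone, 1 C=O (running total 2).
CH(CHO): aldehyde, 1 C=O (running total 3).
CH(COBr): acyl halide, 1 C=O (running total 4).
CH(COOCH3): ester, 1 C=O (running total 5).
CH(COCH3): ketone, 1 C=O (running total 6).

6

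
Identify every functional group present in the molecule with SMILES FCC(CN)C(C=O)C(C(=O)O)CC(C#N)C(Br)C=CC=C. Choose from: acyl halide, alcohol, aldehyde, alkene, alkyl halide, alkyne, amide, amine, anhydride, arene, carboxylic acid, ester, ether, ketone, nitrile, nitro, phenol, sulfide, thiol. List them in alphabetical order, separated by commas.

aldehyde, alkene, alkyl halide, amine, carboxylic acid, nitrile

Taking each segment in turn:
  FCH2: halogen on an sp³ carbon → alkyl halide.
  CH(CH2NH2): pendant –CH2NH2: N on sp³ C, no adjacent C=O → amine.
  CH(CHO): pendant –CHO: carbonyl C bonded to C and H → aldehyde.
  CH(COOH): pendant –COOH: carbonyl C bonded to C and –OH → carboxylic acid.
  CH(CN): pendant –C≡N: nitrile.
  CH(Br): halogen on an sp³ carbon → alkyl halide.
  CH=CH: C=C double bond → alkene.
  CH=CH2: C=C double bond → alkene.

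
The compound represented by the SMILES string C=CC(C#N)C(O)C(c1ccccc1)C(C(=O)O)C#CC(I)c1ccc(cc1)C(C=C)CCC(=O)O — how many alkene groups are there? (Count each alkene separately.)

Reading the structure from left to right:
  CH2=CH: C=C double bond → alkene.
  CH(CN): pendant –C≡N: nitrile.
  CH(OH): –OH on an sp³ carbon → alcohol (secondary).
  CH(C6H5): pendant –C6H5: benzene ring → arene.
  CH(COOH): pendant –COOH: carbonyl C bonded to C and –OH → carboxylic acid.
  C≡C: C≡C triple bond → alkyne.
  CH(I): halogen on an sp³ carbon → alkyl halide.
  C6H4: para-disubstituted benzene ring → arene.
  CH(CH=CH2): pendant –CH=CH2: C=C double bond → alkene.
  COOH: –COOH: carbonyl C bonded to –OH and C → carboxylic acid (the –OH is not a separate alcohol).
Alkene appears at: CH2=CH, CH(CH=CH2) → 2.

2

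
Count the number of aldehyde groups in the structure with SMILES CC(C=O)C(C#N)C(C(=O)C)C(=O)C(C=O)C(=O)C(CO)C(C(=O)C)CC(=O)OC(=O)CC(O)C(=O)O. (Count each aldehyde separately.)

Taking each segment in turn:
  CH(CHO): pendant –CHO: carbonyl C bonded to C and H → aldehyde.
  CH(CN): pendant –C≡N: nitrile.
  CH(COCH3): pendant –COCH3: carbonyl C bonded to two carbons → ketone.
  CO: –C(=O)– with carbon on both sides → ketone.
  CH(CHO): pendant –CHO: carbonyl C bonded to C and H → aldehyde.
  CO: –C(=O)– with carbon on both sides → ketone.
  CH(CH2OH): pendant –CH2OH on an sp³ backbone C → alcohol.
  CH(COCH3): pendant –COCH3: carbonyl C bonded to two carbons → ketone.
  CH2CO-O-COCH2: two acyl groups sharing one oxygen, –C(=O)–O–C(=O)– → anhydride.
  CH(OH): –OH on an sp³ carbon → alcohol (secondary).
  COOH: –COOH: carbonyl C bonded to –OH and C → carboxylic acid (the –OH is not a separate alcohol).
Aldehyde appears at: CH(CHO), CH(CHO) → 2.

2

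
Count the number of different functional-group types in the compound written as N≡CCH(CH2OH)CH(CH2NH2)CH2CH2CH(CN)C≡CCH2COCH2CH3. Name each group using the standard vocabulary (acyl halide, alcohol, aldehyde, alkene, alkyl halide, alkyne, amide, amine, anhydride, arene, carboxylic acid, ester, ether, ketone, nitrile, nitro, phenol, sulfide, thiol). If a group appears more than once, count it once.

N≡C–: carbon triple-bonded to nitrogen → nitrile.
pendant –CH2OH on an sp³ backbone C → alcohol.
pendant –CH2NH2: N on sp³ C, no adjacent C=O → amine.
pendant –C≡N: nitrile.
C≡C triple bond → alkyne.
–C(=O)– with carbon on both sides → ketone.
Distinct types present: alcohol, alkyne, amine, ketone, nitrile.

5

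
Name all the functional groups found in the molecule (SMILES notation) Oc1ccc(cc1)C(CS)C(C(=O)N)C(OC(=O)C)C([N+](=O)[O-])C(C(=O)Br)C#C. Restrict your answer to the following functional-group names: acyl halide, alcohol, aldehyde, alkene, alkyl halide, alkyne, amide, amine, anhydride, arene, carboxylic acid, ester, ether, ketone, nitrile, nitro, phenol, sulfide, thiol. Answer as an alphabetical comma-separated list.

–OH attached directly to an aromatic ring → phenol (not alcohol); the ring itself is an arene.
pendant –CH2SH → thiol.
pendant –CONH2: carbonyl C bonded to C and N → amide.
pendant –OC(=O)CH3: an acyloxy group → ester.
–NO2 on an sp³ carbon → nitro (the N=O is not a carbonyl).
pendant –C(=O)X: carbonyl C bonded to C and halogen → acyl halide.
C≡C triple bond → alkyne.

acyl halide, alkyne, amide, arene, ester, nitro, phenol, thiol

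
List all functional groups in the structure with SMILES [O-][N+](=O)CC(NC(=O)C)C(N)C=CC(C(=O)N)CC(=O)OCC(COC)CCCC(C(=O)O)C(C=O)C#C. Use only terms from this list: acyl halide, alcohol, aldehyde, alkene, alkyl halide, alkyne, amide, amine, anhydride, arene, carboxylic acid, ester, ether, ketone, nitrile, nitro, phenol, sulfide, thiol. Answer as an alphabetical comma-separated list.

–NO2 on carbon → nitro group.
pendant –NHC(=O)CH3: N bonded to a carbonyl → amide (not amine).
–NH2 on an sp³ carbon with no adjacent C=O → amine.
C=C double bond → alkene.
pendant –CONH2: carbonyl C bonded to C and N → amide.
–C(=O)–O–C with C on the carbonyl side → ester.
pendant –CH2OCH3: C–O–C linkage → ether.
pendant –COOH: carbonyl C bonded to C and –OH → carboxylic acid.
pendant –CHO: carbonyl C bonded to C and H → aldehyde.
C≡C triple bond → alkyne.

aldehyde, alkene, alkyne, amide, amine, carboxylic acid, ester, ether, nitro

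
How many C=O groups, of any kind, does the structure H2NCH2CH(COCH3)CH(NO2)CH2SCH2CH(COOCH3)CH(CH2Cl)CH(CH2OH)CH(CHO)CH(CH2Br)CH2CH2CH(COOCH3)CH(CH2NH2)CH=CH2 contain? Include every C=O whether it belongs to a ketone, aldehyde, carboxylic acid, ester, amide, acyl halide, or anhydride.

4

CH(COCH3): ketone, 1 C=O (running total 1).
CH(COOCH3): ester, 1 C=O (running total 2).
CH(CHO): aldehyde, 1 C=O (running total 3).
CH(COOCH3): ester, 1 C=O (running total 4).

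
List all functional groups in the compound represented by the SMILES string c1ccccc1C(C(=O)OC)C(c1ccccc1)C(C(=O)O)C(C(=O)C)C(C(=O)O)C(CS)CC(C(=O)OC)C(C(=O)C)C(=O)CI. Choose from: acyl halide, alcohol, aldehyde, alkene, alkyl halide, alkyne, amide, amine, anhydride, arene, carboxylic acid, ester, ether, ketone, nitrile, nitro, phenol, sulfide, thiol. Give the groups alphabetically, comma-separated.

Taking each segment in turn:
  C6H5: C6H5– phenyl ring → arene.
  CH(COOCH3): pendant –COOCH3: carbonyl C bonded to C and –OCH3 → ester.
  CH(C6H5): pendant –C6H5: benzene ring → arene.
  CH(COOH): pendant –COOH: carbonyl C bonded to C and –OH → carboxylic acid.
  CH(COCH3): pendant –COCH3: carbonyl C bonded to two carbons → ketone.
  CH(COOH): pendant –COOH: carbonyl C bonded to C and –OH → carboxylic acid.
  CH(CH2SH): pendant –CH2SH → thiol.
  CH(COOCH3): pendant –COOCH3: carbonyl C bonded to C and –OCH3 → ester.
  CH(COCH3): pendant –COCH3: carbonyl C bonded to two carbons → ketone.
  CO: –C(=O)– with carbon on both sides → ketone.
  CH2I: halogen on an sp³ carbon → alkyl halide.

alkyl halide, arene, carboxylic acid, ester, ketone, thiol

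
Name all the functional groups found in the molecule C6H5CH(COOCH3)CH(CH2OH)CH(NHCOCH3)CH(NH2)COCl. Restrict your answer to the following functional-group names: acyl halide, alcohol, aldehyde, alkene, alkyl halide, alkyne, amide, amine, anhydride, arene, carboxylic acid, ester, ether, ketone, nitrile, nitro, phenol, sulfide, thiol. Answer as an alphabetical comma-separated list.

acyl halide, alcohol, amide, amine, arene, ester

Reading the structure from left to right:
  C6H5: C6H5– phenyl ring → arene.
  CH(COOCH3): pendant –COOCH3: carbonyl C bonded to C and –OCH3 → ester.
  CH(CH2OH): pendant –CH2OH on an sp³ backbone C → alcohol.
  CH(NHCOCH3): pendant –NHC(=O)CH3: N bonded to a carbonyl → amide (not amine).
  CH(NH2): –NH2 on an sp³ carbon with no adjacent C=O → amine.
  COCl: –C(=O)Cl: carbonyl C bonded to C and to a halogen → acyl halide (not alkyl halide).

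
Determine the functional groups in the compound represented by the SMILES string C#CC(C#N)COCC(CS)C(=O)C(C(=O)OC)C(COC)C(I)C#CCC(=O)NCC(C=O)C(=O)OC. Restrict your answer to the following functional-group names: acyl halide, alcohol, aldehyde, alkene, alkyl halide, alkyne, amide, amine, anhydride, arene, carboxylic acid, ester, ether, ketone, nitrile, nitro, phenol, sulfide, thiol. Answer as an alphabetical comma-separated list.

C≡C triple bond → alkyne.
pendant –C≡N: nitrile.
C–O–C with sp³ carbons on both sides and no adjacent C=O → ether.
pendant –CH2SH → thiol.
–C(=O)– with carbon on both sides → ketone.
pendant –COOCH3: carbonyl C bonded to C and –OCH3 → ester.
pendant –CH2OCH3: C–O–C linkage → ether.
halogen on an sp³ carbon → alkyl halide.
C≡C triple bond → alkyne.
–C(=O)–N– linkage → amide (the N is not an amine).
pendant –CHO: carbonyl C bonded to C and H → aldehyde.
–C(=O)OCH3: carbonyl C bonded to C and to –OCH3 → ester (not ketone + ether).

aldehyde, alkyl halide, alkyne, amide, ester, ether, ketone, nitrile, thiol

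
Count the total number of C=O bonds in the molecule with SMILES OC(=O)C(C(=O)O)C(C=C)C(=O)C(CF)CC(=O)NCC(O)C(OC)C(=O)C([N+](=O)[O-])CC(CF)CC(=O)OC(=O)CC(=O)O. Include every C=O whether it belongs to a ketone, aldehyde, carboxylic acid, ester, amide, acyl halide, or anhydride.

HOOC: carboxylic acid, 1 C=O (running total 1).
CH(COOH): carboxylic acid, 1 C=O (running total 2).
CO: ketone, 1 C=O (running total 3).
CH2CONHCH2: amide, 1 C=O (running total 4).
CO: ketone, 1 C=O (running total 5).
CH2CO-O-COCH2: anhydride, 2 C=O (running total 7).
COOH: carboxylic acid, 1 C=O (running total 8).

8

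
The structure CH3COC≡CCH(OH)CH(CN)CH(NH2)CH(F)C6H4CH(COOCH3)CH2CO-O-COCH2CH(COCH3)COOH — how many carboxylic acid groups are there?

Reading the structure from left to right:
  CO: –C(=O)– with carbon on both sides → ketone.
  C≡C: C≡C triple bond → alkyne.
  CH(OH): –OH on an sp³ carbon → alcohol (secondary).
  CH(CN): pendant –C≡N: nitrile.
  CH(NH2): –NH2 on an sp³ carbon with no adjacent C=O → amine.
  CH(F): halogen on an sp³ carbon → alkyl halide.
  C6H4: para-disubstituted benzene ring → arene.
  CH(COOCH3): pendant –COOCH3: carbonyl C bonded to C and –OCH3 → ester.
  CH2CO-O-COCH2: two acyl groups sharing one oxygen, –C(=O)–O–C(=O)– → anhydride.
  CH(COCH3): pendant –COCH3: carbonyl C bonded to two carbons → ketone.
  COOH: –COOH: carbonyl C bonded to –OH and C → carboxylic acid (the –OH is not a separate alcohol).
Carboxylic acid appears at: COOH → 1.

1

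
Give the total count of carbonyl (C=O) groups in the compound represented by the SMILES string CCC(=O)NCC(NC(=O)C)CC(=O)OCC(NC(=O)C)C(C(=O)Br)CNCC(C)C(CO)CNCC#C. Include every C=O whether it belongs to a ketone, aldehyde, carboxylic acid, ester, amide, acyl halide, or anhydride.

5

CH2CONHCH2: amide, 1 C=O (running total 1).
CH(NHCOCH3): amide, 1 C=O (running total 2).
CH2COOCH2: ester, 1 C=O (running total 3).
CH(NHCOCH3): amide, 1 C=O (running total 4).
CH(COBr): acyl halide, 1 C=O (running total 5).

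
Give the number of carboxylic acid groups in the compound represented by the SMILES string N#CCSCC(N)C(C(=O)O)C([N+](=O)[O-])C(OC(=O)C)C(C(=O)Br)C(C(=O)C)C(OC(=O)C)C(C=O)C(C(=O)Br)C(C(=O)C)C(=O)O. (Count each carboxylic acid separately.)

2

Taking each segment in turn:
  N≡C: N≡C–: carbon triple-bonded to nitrogen → nitrile.
  CH2SCH2: C–S–C linkage → sulfide (thioether).
  CH(NH2): –NH2 on an sp³ carbon with no adjacent C=O → amine.
  CH(COOH): pendant –COOH: carbonyl C bonded to C and –OH → carboxylic acid.
  CH(NO2): –NO2 on an sp³ carbon → nitro (the N=O is not a carbonyl).
  CH(OCOCH3): pendant –OC(=O)CH3: an acyloxy group → ester.
  CH(COBr): pendant –C(=O)X: carbonyl C bonded to C and halogen → acyl halide.
  CH(COCH3): pendant –COCH3: carbonyl C bonded to two carbons → ketone.
  CH(OCOCH3): pendant –OC(=O)CH3: an acyloxy group → ester.
  CH(CHO): pendant –CHO: carbonyl C bonded to C and H → aldehyde.
  CH(COBr): pendant –C(=O)X: carbonyl C bonded to C and halogen → acyl halide.
  CH(COCH3): pendant –COCH3: carbonyl C bonded to two carbons → ketone.
  COOH: –COOH: carbonyl C bonded to –OH and C → carboxylic acid (the –OH is not a separate alcohol).
Carboxylic acid appears at: CH(COOH), COOH → 2.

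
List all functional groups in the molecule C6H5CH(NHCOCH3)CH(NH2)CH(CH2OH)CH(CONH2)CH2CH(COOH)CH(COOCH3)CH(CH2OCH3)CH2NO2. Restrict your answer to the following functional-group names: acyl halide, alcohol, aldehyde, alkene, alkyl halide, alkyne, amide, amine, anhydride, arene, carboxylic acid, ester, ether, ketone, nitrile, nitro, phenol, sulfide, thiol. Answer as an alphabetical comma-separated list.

Taking each segment in turn:
  C6H5: C6H5– phenyl ring → arene.
  CH(NHCOCH3): pendant –NHC(=O)CH3: N bonded to a carbonyl → amide (not amine).
  CH(NH2): –NH2 on an sp³ carbon with no adjacent C=O → amine.
  CH(CH2OH): pendant –CH2OH on an sp³ backbone C → alcohol.
  CH(CONH2): pendant –CONH2: carbonyl C bonded to C and N → amide.
  CH(COOH): pendant –COOH: carbonyl C bonded to C and –OH → carboxylic acid.
  CH(COOCH3): pendant –COOCH3: carbonyl C bonded to C and –OCH3 → ester.
  CH(CH2OCH3): pendant –CH2OCH3: C–O–C linkage → ether.
  CH2NO2: –NO2 on carbon → nitro group.

alcohol, amide, amine, arene, carboxylic acid, ester, ether, nitro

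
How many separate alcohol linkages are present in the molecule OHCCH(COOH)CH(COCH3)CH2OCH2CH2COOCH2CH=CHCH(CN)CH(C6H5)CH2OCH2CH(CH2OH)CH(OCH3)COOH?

1

terminal –CHO: carbonyl C bonded to H and C → aldehyde.
pendant –COOH: carbonyl C bonded to C and –OH → carboxylic acid.
pendant –COCH3: carbonyl C bonded to two carbons → ketone.
C–O–C with sp³ carbons on both sides and no adjacent C=O → ether.
–C(=O)–O–C with C on the carbonyl side → ester.
C=C double bond → alkene.
pendant –C≡N: nitrile.
pendant –C6H5: benzene ring → arene.
C–O–C with sp³ carbons on both sides and no adjacent C=O → ether.
pendant –CH2OH on an sp³ backbone C → alcohol.
pendant –OCH3: C–O–C with sp³ C, no adjacent C=O → ether.
–COOH: carbonyl C bonded to –OH and C → carboxylic acid (the –OH is not a separate alcohol).
Alcohol appears at: CH(CH2OH) → 1.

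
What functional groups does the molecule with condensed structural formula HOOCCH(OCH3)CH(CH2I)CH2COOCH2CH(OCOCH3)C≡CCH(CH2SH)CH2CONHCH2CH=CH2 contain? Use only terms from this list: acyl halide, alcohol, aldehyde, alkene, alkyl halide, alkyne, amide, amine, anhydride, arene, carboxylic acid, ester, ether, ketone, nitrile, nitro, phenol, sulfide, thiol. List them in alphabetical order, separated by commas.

Taking each segment in turn:
  HOOC: –COOH: carbonyl C bonded to –OH and C → carboxylic acid (the –OH is not a separate alcohol).
  CH(OCH3): pendant –OCH3: C–O–C with sp³ C, no adjacent C=O → ether.
  CH(CH2I): pendant –CH2X: halogen on sp³ carbon → alkyl halide.
  CH2COOCH2: –C(=O)–O–C with C on the carbonyl side → ester.
  CH(OCOCH3): pendant –OC(=O)CH3: an acyloxy group → ester.
  C≡C: C≡C triple bond → alkyne.
  CH(CH2SH): pendant –CH2SH → thiol.
  CH2CONHCH2: –C(=O)–N– linkage → amide (the N is not an amine).
  CH=CH2: C=C double bond → alkene.

alkene, alkyl halide, alkyne, amide, carboxylic acid, ester, ether, thiol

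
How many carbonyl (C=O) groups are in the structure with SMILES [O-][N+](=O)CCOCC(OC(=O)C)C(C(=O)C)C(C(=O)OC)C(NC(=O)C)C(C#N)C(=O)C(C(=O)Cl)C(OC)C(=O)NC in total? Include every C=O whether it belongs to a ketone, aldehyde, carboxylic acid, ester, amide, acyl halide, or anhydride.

7

CH(OCOCH3): ester, 1 C=O (running total 1).
CH(COCH3): ketone, 1 C=O (running total 2).
CH(COOCH3): ester, 1 C=O (running total 3).
CH(NHCOCH3): amide, 1 C=O (running total 4).
CO: ketone, 1 C=O (running total 5).
CH(COCl): acyl halide, 1 C=O (running total 6).
CONHCH3: amide, 1 C=O (running total 7).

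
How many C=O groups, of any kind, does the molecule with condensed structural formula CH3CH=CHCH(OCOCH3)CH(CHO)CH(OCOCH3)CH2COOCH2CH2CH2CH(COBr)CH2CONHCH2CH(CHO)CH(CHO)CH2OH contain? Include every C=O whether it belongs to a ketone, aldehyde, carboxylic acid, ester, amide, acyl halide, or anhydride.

CH(OCOCH3): ester, 1 C=O (running total 1).
CH(CHO): aldehyde, 1 C=O (running total 2).
CH(OCOCH3): ester, 1 C=O (running total 3).
CH2COOCH2: ester, 1 C=O (running total 4).
CH(COBr): acyl halide, 1 C=O (running total 5).
CH2CONHCH2: amide, 1 C=O (running total 6).
CH(CHO): aldehyde, 1 C=O (running total 7).
CH(CHO): aldehyde, 1 C=O (running total 8).

8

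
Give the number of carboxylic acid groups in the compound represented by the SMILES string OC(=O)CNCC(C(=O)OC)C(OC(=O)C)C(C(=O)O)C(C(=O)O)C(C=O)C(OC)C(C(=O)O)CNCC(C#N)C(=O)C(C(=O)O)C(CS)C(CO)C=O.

5

Working along the chain:
  HOOC: –COOH: carbonyl C bonded to –OH and C → carboxylic acid (the –OH is not a separate alcohol).
  CH2NHCH2: C–N–C with sp³ carbons and no adjacent C=O → amine (secondary).
  CH(COOCH3): pendant –COOCH3: carbonyl C bonded to C and –OCH3 → ester.
  CH(OCOCH3): pendant –OC(=O)CH3: an acyloxy group → ester.
  CH(COOH): pendant –COOH: carbonyl C bonded to C and –OH → carboxylic acid.
  CH(COOH): pendant –COOH: carbonyl C bonded to C and –OH → carboxylic acid.
  CH(CHO): pendant –CHO: carbonyl C bonded to C and H → aldehyde.
  CH(OCH3): pendant –OCH3: C–O–C with sp³ C, no adjacent C=O → ether.
  CH(COOH): pendant –COOH: carbonyl C bonded to C and –OH → carboxylic acid.
  CH2NHCH2: C–N–C with sp³ carbons and no adjacent C=O → amine (secondary).
  CH(CN): pendant –C≡N: nitrile.
  CO: –C(=O)– with carbon on both sides → ketone.
  CH(COOH): pendant –COOH: carbonyl C bonded to C and –OH → carboxylic acid.
  CH(CH2SH): pendant –CH2SH → thiol.
  CH(CH2OH): pendant –CH2OH on an sp³ backbone C → alcohol.
  CHO: terminal –CHO: carbonyl C bonded to H and C → aldehyde.
Carboxylic acid appears at: HOOC, CH(COOH), CH(COOH), CH(COOH), CH(COOH) → 5.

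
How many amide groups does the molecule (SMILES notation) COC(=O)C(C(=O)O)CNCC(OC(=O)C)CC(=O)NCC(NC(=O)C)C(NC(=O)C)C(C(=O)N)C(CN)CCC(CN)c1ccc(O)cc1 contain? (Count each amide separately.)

4

Reading the structure from left to right:
  CH3OOC: CH3O–C(=O)–: carbonyl C bonded to C and to –OCH3 → ester (not ketone + ether).
  CH(COOH): pendant –COOH: carbonyl C bonded to C and –OH → carboxylic acid.
  CH2NHCH2: C–N–C with sp³ carbons and no adjacent C=O → amine (secondary).
  CH(OCOCH3): pendant –OC(=O)CH3: an acyloxy group → ester.
  CH2CONHCH2: –C(=O)–N– linkage → amide (the N is not an amine).
  CH(NHCOCH3): pendant –NHC(=O)CH3: N bonded to a carbonyl → amide (not amine).
  CH(NHCOCH3): pendant –NHC(=O)CH3: N bonded to a carbonyl → amide (not amine).
  CH(CONH2): pendant –CONH2: carbonyl C bonded to C and N → amide.
  CH(CH2NH2): pendant –CH2NH2: N on sp³ C, no adjacent C=O → amine.
  CH(CH2NH2): pendant –CH2NH2: N on sp³ C, no adjacent C=O → amine.
  C6H4OH: –OH attached directly to an aromatic ring → phenol (not alcohol); the ring itself is an arene.
Amide appears at: CH2CONHCH2, CH(NHCOCH3), CH(NHCOCH3), CH(CONH2) → 4.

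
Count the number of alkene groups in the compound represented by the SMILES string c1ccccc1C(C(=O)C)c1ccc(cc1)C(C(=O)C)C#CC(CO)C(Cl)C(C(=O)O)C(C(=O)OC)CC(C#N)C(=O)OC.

0

Taking each segment in turn:
  C6H5: C6H5– phenyl ring → arene.
  CH(COCH3): pendant –COCH3: carbonyl C bonded to two carbons → ketone.
  C6H4: para-disubstituted benzene ring → arene.
  CH(COCH3): pendant –COCH3: carbonyl C bonded to two carbons → ketone.
  C≡C: C≡C triple bond → alkyne.
  CH(CH2OH): pendant –CH2OH on an sp³ backbone C → alcohol.
  CH(Cl): halogen on an sp³ carbon → alkyl halide.
  CH(COOH): pendant –COOH: carbonyl C bonded to C and –OH → carboxylic acid.
  CH(COOCH3): pendant –COOCH3: carbonyl C bonded to C and –OCH3 → ester.
  CH(CN): pendant –C≡N: nitrile.
  COOCH3: –C(=O)OCH3: carbonyl C bonded to C and to –OCH3 → ester (not ketone + ether).
No segment is a alkene: C6H5 is arene, not alkene; C6H4 is arene, not alkene; C≡C is alkyne, not alkene. → 0.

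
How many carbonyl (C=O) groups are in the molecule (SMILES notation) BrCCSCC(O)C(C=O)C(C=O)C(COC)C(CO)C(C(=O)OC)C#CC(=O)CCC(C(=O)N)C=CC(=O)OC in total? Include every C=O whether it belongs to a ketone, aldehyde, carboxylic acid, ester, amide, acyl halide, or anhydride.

6

CH(CHO): aldehyde, 1 C=O (running total 1).
CH(CHO): aldehyde, 1 C=O (running total 2).
CH(COOCH3): ester, 1 C=O (running total 3).
CO: ketone, 1 C=O (running total 4).
CH(CONH2): amide, 1 C=O (running total 5).
COOCH3: ester, 1 C=O (running total 6).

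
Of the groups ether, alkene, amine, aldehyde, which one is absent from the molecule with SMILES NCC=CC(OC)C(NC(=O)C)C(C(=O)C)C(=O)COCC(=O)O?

ether: present (CH(OCH3) — pendant –OCH3: C–O–C with sp³ C, no adjacent C=O → ether).
amine: present (H2NCH2 — –NH2 on an sp³ carbon with no adjacent C=O → amine).
alkene: present (CH=CH — C=C double bond → alkene).
aldehyde: absent. In each of CH(COCH3) and CO, the carbonyl carbon is bonded to two carbons, so it is a ketone, not an aldehyde. In COOH, the carbonyl carbon bears –OH, not –H, so it is a carboxylic acid.

aldehyde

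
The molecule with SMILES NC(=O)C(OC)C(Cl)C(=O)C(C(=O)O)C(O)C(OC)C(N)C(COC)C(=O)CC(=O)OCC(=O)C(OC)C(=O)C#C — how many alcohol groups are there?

1

Taking each segment in turn:
  H2NCO: –C(=O)NH2: carbonyl C bonded to C and to N → amide (the N is not a separate amine).
  CH(OCH3): pendant –OCH3: C–O–C with sp³ C, no adjacent C=O → ether.
  CH(Cl): halogen on an sp³ carbon → alkyl halide.
  CO: –C(=O)– with carbon on both sides → ketone.
  CH(COOH): pendant –COOH: carbonyl C bonded to C and –OH → carboxylic acid.
  CH(OH): –OH on an sp³ carbon → alcohol (secondary).
  CH(OCH3): pendant –OCH3: C–O–C with sp³ C, no adjacent C=O → ether.
  CH(NH2): –NH2 on an sp³ carbon with no adjacent C=O → amine.
  CH(CH2OCH3): pendant –CH2OCH3: C–O–C linkage → ether.
  CO: –C(=O)– with carbon on both sides → ketone.
  CH2COOCH2: –C(=O)–O–C with C on the carbonyl side → ester.
  CO: –C(=O)– with carbon on both sides → ketone.
  CH(OCH3): pendant –OCH3: C–O–C with sp³ C, no adjacent C=O → ether.
  CO: –C(=O)– with carbon on both sides → ketone.
  C≡CH: C≡C triple bond → alkyne.
Alcohol appears at: CH(OH) → 1.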